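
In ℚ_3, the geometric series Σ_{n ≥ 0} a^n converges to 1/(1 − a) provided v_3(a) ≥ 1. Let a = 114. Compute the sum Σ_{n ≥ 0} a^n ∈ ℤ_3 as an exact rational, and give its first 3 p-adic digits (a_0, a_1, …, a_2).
Σ a^n = 1/(1 − a) = -1/113;  first 3 digits = (1, 2, 1)

v_3(a) = 1 ≥ 1, so the series converges in ℤ_3 to 1/(1 − a) = 1/(1 − 114) = -1/113. Expand this rational in ℤ_3: compute digits iteratively via d_i = x_i mod 3, x_{i+1} = (x_i − d_i)/3. The first 3 digits are (1, 2, 1).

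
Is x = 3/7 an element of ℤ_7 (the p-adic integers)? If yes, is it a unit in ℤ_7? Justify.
x ∉ ℤ_7 (v_7(x) = -1 < 0)

ℤ_7 = {x ∈ ℚ_7 : v_7(x) ≥ 0} and ℤ_7^× = {x ∈ ℤ_7 : v_7(x) = 0}. Here v_7(3/7) = v_7(num) − v_7(den) = -1; compare against these criteria.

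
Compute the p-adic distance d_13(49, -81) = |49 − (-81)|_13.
d_13(49, -81) = 1/13

Step 1 — x − y = 49 − (-81) = 130. Step 2 — v_13(130) = 1 (factor: 130 = (13^1 · 10); the sign does not affect v_p). Step 3 — |x − y|_13 = 13^{-1} = 1/13.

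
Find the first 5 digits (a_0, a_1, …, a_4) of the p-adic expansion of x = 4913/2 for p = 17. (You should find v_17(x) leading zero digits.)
(a_0, …, a_4) = (0, 0, 0, 9, 8)

v_17(4913/2) = 3, so a_0 = ... = a_2 = 0. Factor out: x = 17^3 · u with u = 1/2 a unit in ℤ_17. Expand u iteratively via a_{v+i} = u_i mod 17, u_{i+1} = (u_i − a_{v+i})/17:
  u_0 = 1/2;  a_3 = 9;  u_1 = (u_0 − 9)/17 = -1/2
  u_1 = -1/2;  a_4 = 8;  u_2 = (u_1 − 8)/17 = -1/2
Digits: (0, 0, 0, 9, 8).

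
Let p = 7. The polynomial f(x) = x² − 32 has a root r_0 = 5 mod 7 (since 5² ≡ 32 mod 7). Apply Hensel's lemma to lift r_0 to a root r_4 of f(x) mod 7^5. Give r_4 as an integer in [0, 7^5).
r_4 = 1461 (mod 16807)

Hensel's recurrence: r_{i+1} = r_i − f(r_i)·(f′(r_i))^{-1} mod 7^{i+2}, with f′(x) = 2x. Iterate:
  r_0 = 5 (mod 7)
  r_1 = 40 (mod 49)
  r_2 = 89 (mod 343)
  r_3 = 1461 (mod 2401)
  r_4 = 1461 (mod 16807)
Final: r_4 = 1461, and one checks f(r_4) ≡ 0 mod 7^5.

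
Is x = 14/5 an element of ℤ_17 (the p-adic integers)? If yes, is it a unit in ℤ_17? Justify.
x ∈ ℤ_17^× (unit); v_17(x) = 0

ℤ_17 = {x ∈ ℚ_17 : v_17(x) ≥ 0} and ℤ_17^× = {x ∈ ℤ_17 : v_17(x) = 0}. Here v_17(14/5) = v_17(num) − v_17(den) = 0; compare against these criteria.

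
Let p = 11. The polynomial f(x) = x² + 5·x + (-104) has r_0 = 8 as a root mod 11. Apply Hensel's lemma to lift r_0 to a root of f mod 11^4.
r_3 = 8 (mod 14641)

Hensel: r_{i+1} = r_i − f(r_i)·(f′(r_i))^{-1} mod 11^{i+2}, f′(x) = 2x + 5. Iterate:
  r_0 = 8 (mod 11)
  r_1 = 8 (mod 121)
  r_2 = 8 (mod 1331)
  r_3 = 8 (mod 14641)
Final: r = 8 satisfies f(r) ≡ 0 mod 11^4.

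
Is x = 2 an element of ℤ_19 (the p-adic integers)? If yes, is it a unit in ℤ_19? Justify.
x ∈ ℤ_19^× (unit); v_19(x) = 0

ℤ_19 = {x ∈ ℚ_19 : v_19(x) ≥ 0} and ℤ_19^× = {x ∈ ℤ_19 : v_19(x) = 0}. Here v_19(2) = v_19(num) − v_19(den) = 0; compare against these criteria.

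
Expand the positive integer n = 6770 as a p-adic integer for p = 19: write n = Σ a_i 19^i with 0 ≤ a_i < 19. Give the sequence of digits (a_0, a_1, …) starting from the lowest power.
(a_0, a_1, …) = (6, 14, 18)

Repeated division by 19 gives the digits low-to-high: 6770 = 6 + 14·19^1 + 18·19^2. Digit sequence: (6, 14, 18).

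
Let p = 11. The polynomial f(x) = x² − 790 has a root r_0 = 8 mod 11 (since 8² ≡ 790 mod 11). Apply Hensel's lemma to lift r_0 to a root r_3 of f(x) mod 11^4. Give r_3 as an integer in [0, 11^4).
r_3 = 9204 (mod 14641)

Hensel's recurrence: r_{i+1} = r_i − f(r_i)·(f′(r_i))^{-1} mod 11^{i+2}, with f′(x) = 2x. Iterate:
  r_0 = 8 (mod 11)
  r_1 = 8 (mod 121)
  r_2 = 1218 (mod 1331)
  r_3 = 9204 (mod 14641)
Final: r_3 = 9204, and one checks f(r_3) ≡ 0 mod 11^4.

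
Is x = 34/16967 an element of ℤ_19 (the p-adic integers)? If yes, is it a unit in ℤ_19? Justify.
x ∉ ℤ_19 (v_19(x) = -2 < 0)

ℤ_19 = {x ∈ ℚ_19 : v_19(x) ≥ 0} and ℤ_19^× = {x ∈ ℤ_19 : v_19(x) = 0}. Here v_19(34/16967) = v_19(num) − v_19(den) = -2; compare against these criteria.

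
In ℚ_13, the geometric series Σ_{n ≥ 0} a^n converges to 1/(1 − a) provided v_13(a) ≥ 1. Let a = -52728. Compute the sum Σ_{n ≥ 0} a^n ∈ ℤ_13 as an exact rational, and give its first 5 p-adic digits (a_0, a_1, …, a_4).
Σ a^n = 1/(1 − a) = 1/52729;  first 5 digits = (1, 0, 0, 2, 11)

v_13(a) = 3 ≥ 1, so the series converges in ℤ_13 to 1/(1 − a) = 1/(1 − (-52728)) = 1/52729. Expand this rational in ℤ_13: compute digits iteratively via d_i = x_i mod 13, x_{i+1} = (x_i − d_i)/13. The first 5 digits are (1, 0, 0, 2, 11).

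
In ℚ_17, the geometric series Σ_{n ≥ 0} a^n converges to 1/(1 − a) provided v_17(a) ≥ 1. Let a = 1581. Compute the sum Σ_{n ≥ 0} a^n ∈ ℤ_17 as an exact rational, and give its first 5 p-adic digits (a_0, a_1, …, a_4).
Σ a^n = 1/(1 − a) = -1/1580;  first 5 digits = (1, 8, 1, 1, 16)

v_17(a) = 1 ≥ 1, so the series converges in ℤ_17 to 1/(1 − a) = 1/(1 − 1581) = -1/1580. Expand this rational in ℤ_17: compute digits iteratively via d_i = x_i mod 17, x_{i+1} = (x_i − d_i)/17. The first 5 digits are (1, 8, 1, 1, 16).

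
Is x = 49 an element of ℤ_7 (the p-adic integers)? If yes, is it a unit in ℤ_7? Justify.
x ∈ ℤ_7 but not a unit; v_7(x) = 2 > 0

ℤ_7 = {x ∈ ℚ_7 : v_7(x) ≥ 0} and ℤ_7^× = {x ∈ ℤ_7 : v_7(x) = 0}. Here v_7(49) = v_7(num) − v_7(den) = 2; compare against these criteria.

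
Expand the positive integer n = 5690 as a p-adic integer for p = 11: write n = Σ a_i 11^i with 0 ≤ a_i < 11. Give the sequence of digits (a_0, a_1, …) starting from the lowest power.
(a_0, a_1, …) = (3, 0, 3, 4)

Repeated division by 11 gives the digits low-to-high: 5690 = 3 + 3·11^2 + 4·11^3. Digit sequence: (3, 0, 3, 4).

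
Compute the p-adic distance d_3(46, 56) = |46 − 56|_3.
d_3(46, 56) = 1

Step 1 — x − y = 46 − 56 = -10. Step 2 — v_3(-10) = 0 (factor: -10 = −(3^0 · 10); the sign does not affect v_p). Step 3 — |x − y|_3 = 3^{0} = 1.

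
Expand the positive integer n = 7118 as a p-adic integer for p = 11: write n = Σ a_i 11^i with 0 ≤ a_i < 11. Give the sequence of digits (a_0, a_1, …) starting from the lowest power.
(a_0, a_1, …) = (1, 9, 3, 5)

Repeated division by 11 gives the digits low-to-high: 7118 = 1 + 9·11^1 + 3·11^2 + 5·11^3. Digit sequence: (1, 9, 3, 5).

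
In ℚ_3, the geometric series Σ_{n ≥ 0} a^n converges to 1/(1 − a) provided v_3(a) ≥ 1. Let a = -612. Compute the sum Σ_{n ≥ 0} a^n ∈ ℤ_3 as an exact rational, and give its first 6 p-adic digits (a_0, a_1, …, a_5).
Σ a^n = 1/(1 − a) = 1/613;  first 6 digits = (1, 0, 1, 1, 2, 2)

v_3(a) = 2 ≥ 1, so the series converges in ℤ_3 to 1/(1 − a) = 1/(1 − (-612)) = 1/613. Expand this rational in ℤ_3: compute digits iteratively via d_i = x_i mod 3, x_{i+1} = (x_i − d_i)/3. The first 6 digits are (1, 0, 1, 1, 2, 2).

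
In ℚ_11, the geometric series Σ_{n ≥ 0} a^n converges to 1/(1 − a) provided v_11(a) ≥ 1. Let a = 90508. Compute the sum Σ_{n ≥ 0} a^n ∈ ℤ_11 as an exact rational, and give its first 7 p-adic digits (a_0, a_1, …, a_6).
Σ a^n = 1/(1 − a) = -1/90507;  first 7 digits = (1, 0, 0, 2, 6, 0, 4)

v_11(a) = 3 ≥ 1, so the series converges in ℤ_11 to 1/(1 − a) = 1/(1 − 90508) = -1/90507. Expand this rational in ℤ_11: compute digits iteratively via d_i = x_i mod 11, x_{i+1} = (x_i − d_i)/11. The first 7 digits are (1, 0, 0, 2, 6, 0, 4).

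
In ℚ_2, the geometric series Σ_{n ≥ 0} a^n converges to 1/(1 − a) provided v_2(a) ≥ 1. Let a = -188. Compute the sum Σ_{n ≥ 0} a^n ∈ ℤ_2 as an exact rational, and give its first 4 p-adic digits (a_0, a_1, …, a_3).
Σ a^n = 1/(1 − a) = 1/189;  first 4 digits = (1, 0, 1, 0)

v_2(a) = 2 ≥ 1, so the series converges in ℤ_2 to 1/(1 − a) = 1/(1 − (-188)) = 1/189. Expand this rational in ℤ_2: compute digits iteratively via d_i = x_i mod 2, x_{i+1} = (x_i − d_i)/2. The first 4 digits are (1, 0, 1, 0).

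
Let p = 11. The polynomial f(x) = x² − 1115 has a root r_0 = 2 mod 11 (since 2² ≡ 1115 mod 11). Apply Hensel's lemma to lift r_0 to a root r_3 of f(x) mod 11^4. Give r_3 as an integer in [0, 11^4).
r_3 = 13499 (mod 14641)

Hensel's recurrence: r_{i+1} = r_i − f(r_i)·(f′(r_i))^{-1} mod 11^{i+2}, with f′(x) = 2x. Iterate:
  r_0 = 2 (mod 11)
  r_1 = 68 (mod 121)
  r_2 = 189 (mod 1331)
  r_3 = 13499 (mod 14641)
Final: r_3 = 13499, and one checks f(r_3) ≡ 0 mod 11^4.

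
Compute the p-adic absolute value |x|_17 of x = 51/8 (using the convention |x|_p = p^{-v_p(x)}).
|51/8|_17 = 1/17

Step 1 — compute v_17(x) by factoring powers of 17 out of the numerator and denominator: v_17(51/8) = 1. Step 2 — apply |x|_p = p^{-v_p(x)} = 17^{-1} = 1/17.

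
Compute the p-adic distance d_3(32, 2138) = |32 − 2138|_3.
d_3(32, 2138) = 1/81

Step 1 — x − y = 32 − 2138 = -2106. Step 2 — v_3(-2106) = 4 (factor: -2106 = −(3^4 · 26); the sign does not affect v_p). Step 3 — |x − y|_3 = 3^{-4} = 1/81.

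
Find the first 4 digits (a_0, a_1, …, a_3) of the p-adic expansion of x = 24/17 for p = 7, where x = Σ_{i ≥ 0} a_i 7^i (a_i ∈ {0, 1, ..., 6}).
(a_0, …, a_3) = (1, 5, 3, 4)

v_7(24/17) = 0 (numerator and denominator both coprime to 7), so x ∈ ℤ_7^×. Compute digits iteratively via a_i = x_i mod 7, x_{i+1} = (x_i − a_i)/7, with x_0 = x:
  x_0 = 24/17;  a_0 = 1;  x_1 = (x_0 − 1)/7 = 1/17
  x_1 = 1/17;  a_1 = 5;  x_2 = (x_1 − 5)/7 = -12/17
  x_2 = -12/17;  a_2 = 3;  x_3 = (x_2 − 3)/7 = -9/17
  x_3 = -9/17;  a_3 = 4;  x_4 = (x_3 − 4)/7 = -11/17
Digits: (1, 5, 3, 4).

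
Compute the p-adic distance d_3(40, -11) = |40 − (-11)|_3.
d_3(40, -11) = 1/3

Step 1 — x − y = 40 − (-11) = 51. Step 2 — v_3(51) = 1 (factor: 51 = (3^1 · 17); the sign does not affect v_p). Step 3 — |x − y|_3 = 3^{-1} = 1/3.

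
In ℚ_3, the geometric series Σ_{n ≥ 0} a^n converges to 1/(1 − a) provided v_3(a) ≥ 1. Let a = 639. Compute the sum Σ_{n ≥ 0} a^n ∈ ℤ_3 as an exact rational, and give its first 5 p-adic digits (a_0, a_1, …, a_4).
Σ a^n = 1/(1 − a) = -1/638;  first 5 digits = (1, 0, 2, 2, 2)

v_3(a) = 2 ≥ 1, so the series converges in ℤ_3 to 1/(1 − a) = 1/(1 − 639) = -1/638. Expand this rational in ℤ_3: compute digits iteratively via d_i = x_i mod 3, x_{i+1} = (x_i − d_i)/3. The first 5 digits are (1, 0, 2, 2, 2).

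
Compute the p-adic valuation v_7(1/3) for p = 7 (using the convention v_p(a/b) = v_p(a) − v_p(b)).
v_7(1/3) = 0

Factor powers of 7 from the numerator and denominator of the reduced fraction: 1 = 7^0 · 1 and 3 = 7^0 · 3. Apply v_p(a/b) = v_p(a) − v_p(b): v_7(1/3) = 0 − 0 = 0.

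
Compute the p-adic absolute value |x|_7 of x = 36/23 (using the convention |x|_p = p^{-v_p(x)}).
|36/23|_7 = 1

Step 1 — compute v_7(x) by factoring powers of 7 out of the numerator and denominator: v_7(36/23) = 0. Step 2 — apply |x|_p = p^{-v_p(x)} = 7^{0} = 1.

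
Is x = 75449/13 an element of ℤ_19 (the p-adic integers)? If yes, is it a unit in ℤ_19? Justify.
x ∈ ℤ_19 but not a unit; v_19(x) = 3 > 0

ℤ_19 = {x ∈ ℚ_19 : v_19(x) ≥ 0} and ℤ_19^× = {x ∈ ℤ_19 : v_19(x) = 0}. Here v_19(75449/13) = v_19(num) − v_19(den) = 3; compare against these criteria.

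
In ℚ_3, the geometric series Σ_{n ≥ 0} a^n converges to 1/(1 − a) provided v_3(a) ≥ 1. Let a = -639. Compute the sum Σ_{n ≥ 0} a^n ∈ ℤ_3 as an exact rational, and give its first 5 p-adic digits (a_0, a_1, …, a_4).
Σ a^n = 1/(1 − a) = 1/640;  first 5 digits = (1, 0, 1, 0, 2)

v_3(a) = 2 ≥ 1, so the series converges in ℤ_3 to 1/(1 − a) = 1/(1 − (-639)) = 1/640. Expand this rational in ℤ_3: compute digits iteratively via d_i = x_i mod 3, x_{i+1} = (x_i − d_i)/3. The first 5 digits are (1, 0, 1, 0, 2).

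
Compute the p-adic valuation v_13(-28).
v_13(-28) = 0

v_13(n) is the largest exponent k such that 13^k divides n. Factor out: -28 = -13^0 · 28. (Sign doesn't affect v_p.) So v_13(-28) = 0.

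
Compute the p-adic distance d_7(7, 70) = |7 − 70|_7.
d_7(7, 70) = 1/7

Step 1 — x − y = 7 − 70 = -63. Step 2 — v_7(-63) = 1 (factor: -63 = −(7^1 · 9); the sign does not affect v_p). Step 3 — |x − y|_7 = 7^{-1} = 1/7.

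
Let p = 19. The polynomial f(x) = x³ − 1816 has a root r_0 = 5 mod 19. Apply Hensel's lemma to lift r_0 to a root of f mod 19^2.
r_1 = 119 (mod 361)

Hensel: r_{i+1} = r_i − f(r_i)/f′(r_i) mod 19^{i+2}, where f′(x) = 3x². Iterate:
  r_0 = 5 (mod 19)
  r_1 = 119 (mod 361)
Final: r = 119 with f(r) ≡ 0 mod 19^2.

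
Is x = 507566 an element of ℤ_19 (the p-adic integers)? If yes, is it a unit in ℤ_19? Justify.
x ∈ ℤ_19 but not a unit; v_19(x) = 3 > 0

ℤ_19 = {x ∈ ℚ_19 : v_19(x) ≥ 0} and ℤ_19^× = {x ∈ ℤ_19 : v_19(x) = 0}. Here v_19(507566) = v_19(num) − v_19(den) = 3; compare against these criteria.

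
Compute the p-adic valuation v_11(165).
v_11(165) = 1

v_11(n) is the largest exponent k such that 11^k divides n. Factor out: 165 = 11^1 · 15. (Sign doesn't affect v_p.) So v_11(165) = 1.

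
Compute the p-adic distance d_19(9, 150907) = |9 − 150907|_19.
d_19(9, 150907) = 1/6859

Step 1 — x − y = 9 − 150907 = -150898. Step 2 — v_19(-150898) = 3 (factor: -150898 = −(19^3 · 22); the sign does not affect v_p). Step 3 — |x − y|_19 = 19^{-3} = 1/6859.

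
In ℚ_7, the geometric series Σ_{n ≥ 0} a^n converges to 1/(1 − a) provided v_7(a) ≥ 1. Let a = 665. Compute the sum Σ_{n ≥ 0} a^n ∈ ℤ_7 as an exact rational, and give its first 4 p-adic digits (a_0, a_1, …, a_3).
Σ a^n = 1/(1 − a) = -1/664;  first 4 digits = (1, 4, 1, 4)

v_7(a) = 1 ≥ 1, so the series converges in ℤ_7 to 1/(1 − a) = 1/(1 − 665) = -1/664. Expand this rational in ℤ_7: compute digits iteratively via d_i = x_i mod 7, x_{i+1} = (x_i − d_i)/7. The first 4 digits are (1, 4, 1, 4).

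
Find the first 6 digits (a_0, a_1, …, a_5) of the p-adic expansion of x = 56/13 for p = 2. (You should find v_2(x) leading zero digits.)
(a_0, …, a_5) = (0, 0, 0, 1, 1, 0)

v_2(56/13) = 3, so a_0 = ... = a_2 = 0. Factor out: x = 2^3 · u with u = 7/13 a unit in ℤ_2. Expand u iteratively via a_{v+i} = u_i mod 2, u_{i+1} = (u_i − a_{v+i})/2:
  u_0 = 7/13;  a_3 = 1;  u_1 = (u_0 − 1)/2 = -3/13
  u_1 = -3/13;  a_4 = 1;  u_2 = (u_1 − 1)/2 = -8/13
  u_2 = -8/13;  a_5 = 0;  u_3 = (u_2 − 0)/2 = -4/13
Digits: (0, 0, 0, 1, 1, 0).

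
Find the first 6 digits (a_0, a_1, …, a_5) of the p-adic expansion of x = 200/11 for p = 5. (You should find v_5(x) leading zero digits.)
(a_0, …, a_5) = (0, 0, 3, 0, 4, 1)

v_5(200/11) = 2, so a_0 = ... = a_1 = 0. Factor out: x = 5^2 · u with u = 8/11 a unit in ℤ_5. Expand u iteratively via a_{v+i} = u_i mod 5, u_{i+1} = (u_i − a_{v+i})/5:
  u_0 = 8/11;  a_2 = 3;  u_1 = (u_0 − 3)/5 = -5/11
  u_1 = -5/11;  a_3 = 0;  u_2 = (u_1 − 0)/5 = -1/11
  u_2 = -1/11;  a_4 = 4;  u_3 = (u_2 − 4)/5 = -9/11
  u_3 = -9/11;  a_5 = 1;  u_4 = (u_3 − 1)/5 = -4/11
Digits: (0, 0, 3, 0, 4, 1).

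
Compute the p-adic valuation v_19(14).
v_19(14) = 0

v_19(n) is the largest exponent k such that 19^k divides n. Factor out: 14 = 19^0 · 14. (Sign doesn't affect v_p.) So v_19(14) = 0.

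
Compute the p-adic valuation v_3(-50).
v_3(-50) = 0

v_3(n) is the largest exponent k such that 3^k divides n. Factor out: -50 = -3^0 · 50. (Sign doesn't affect v_p.) So v_3(-50) = 0.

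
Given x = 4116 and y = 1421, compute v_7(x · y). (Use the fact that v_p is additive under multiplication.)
v_7(5848836) = 5

v_p(x) = 3 (factor: 4116 = 7^3 · 12); v_p(y) = 2 (factor: 1421 = 7^2 · 29). Additivity: v_p(xy) = v_p(x) + v_p(y) = 3 + 2 = 5. (Direct check: xy = 5848836 = 7^5 · (348).)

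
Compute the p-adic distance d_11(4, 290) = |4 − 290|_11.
d_11(4, 290) = 1/11

Step 1 — x − y = 4 − 290 = -286. Step 2 — v_11(-286) = 1 (factor: -286 = −(11^1 · 26); the sign does not affect v_p). Step 3 — |x − y|_11 = 11^{-1} = 1/11.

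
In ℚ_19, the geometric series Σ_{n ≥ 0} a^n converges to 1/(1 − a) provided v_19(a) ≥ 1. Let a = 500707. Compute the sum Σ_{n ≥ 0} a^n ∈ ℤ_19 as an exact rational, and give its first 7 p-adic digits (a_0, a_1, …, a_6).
Σ a^n = 1/(1 − a) = -1/500706;  first 7 digits = (1, 0, 0, 16, 3, 0, 9)

v_19(a) = 3 ≥ 1, so the series converges in ℤ_19 to 1/(1 − a) = 1/(1 − 500707) = -1/500706. Expand this rational in ℤ_19: compute digits iteratively via d_i = x_i mod 19, x_{i+1} = (x_i − d_i)/19. The first 7 digits are (1, 0, 0, 16, 3, 0, 9).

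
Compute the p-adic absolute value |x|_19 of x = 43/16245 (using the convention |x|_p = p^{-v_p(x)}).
|43/16245|_19 = 361

Step 1 — compute v_19(x) by factoring powers of 19 out of the numerator and denominator: v_19(43/16245) = -2. Step 2 — apply |x|_p = p^{-v_p(x)} = 19^{2} = 361.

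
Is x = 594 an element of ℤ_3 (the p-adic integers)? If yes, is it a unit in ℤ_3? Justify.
x ∈ ℤ_3 but not a unit; v_3(x) = 3 > 0

ℤ_3 = {x ∈ ℚ_3 : v_3(x) ≥ 0} and ℤ_3^× = {x ∈ ℤ_3 : v_3(x) = 0}. Here v_3(594) = v_3(num) − v_3(den) = 3; compare against these criteria.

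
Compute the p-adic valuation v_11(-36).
v_11(-36) = 0

v_11(n) is the largest exponent k such that 11^k divides n. Factor out: -36 = -11^0 · 36. (Sign doesn't affect v_p.) So v_11(-36) = 0.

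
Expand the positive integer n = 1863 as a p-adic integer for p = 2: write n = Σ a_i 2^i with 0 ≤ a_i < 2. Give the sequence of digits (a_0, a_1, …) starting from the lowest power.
(a_0, a_1, …) = (1, 1, 1, 0, 0, 0, 1, 0, 1, 1, 1)

Repeated division by 2 gives the digits low-to-high: 1863 = 1 + 1·2^1 + 1·2^2 + 1·2^6 + 1·2^8 + 1·2^9 + 1·2^10. Digit sequence: (1, 1, 1, 0, 0, 0, 1, 0, 1, 1, 1).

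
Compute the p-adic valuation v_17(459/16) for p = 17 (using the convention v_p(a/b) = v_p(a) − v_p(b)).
v_17(459/16) = 1

Factor powers of 17 from the numerator and denominator of the reduced fraction: 459 = 17^1 · 27 and 16 = 17^0 · 16. Apply v_p(a/b) = v_p(a) − v_p(b): v_17(459/16) = 1 − 0 = 1.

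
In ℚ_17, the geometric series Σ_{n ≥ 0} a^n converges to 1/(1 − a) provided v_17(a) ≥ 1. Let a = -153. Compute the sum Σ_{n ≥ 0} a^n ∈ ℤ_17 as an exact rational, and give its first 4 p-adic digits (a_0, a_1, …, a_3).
Σ a^n = 1/(1 − a) = 1/154;  first 4 digits = (1, 8, 12, 6)

v_17(a) = 1 ≥ 1, so the series converges in ℤ_17 to 1/(1 − a) = 1/(1 − (-153)) = 1/154. Expand this rational in ℤ_17: compute digits iteratively via d_i = x_i mod 17, x_{i+1} = (x_i − d_i)/17. The first 4 digits are (1, 8, 12, 6).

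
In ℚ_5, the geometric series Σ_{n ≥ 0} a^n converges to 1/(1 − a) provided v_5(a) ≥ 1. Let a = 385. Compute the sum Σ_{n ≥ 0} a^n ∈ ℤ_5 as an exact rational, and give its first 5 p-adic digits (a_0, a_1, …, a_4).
Σ a^n = 1/(1 − a) = -1/384;  first 5 digits = (1, 2, 4, 1, 0)

v_5(a) = 1 ≥ 1, so the series converges in ℤ_5 to 1/(1 − a) = 1/(1 − 385) = -1/384. Expand this rational in ℤ_5: compute digits iteratively via d_i = x_i mod 5, x_{i+1} = (x_i − d_i)/5. The first 5 digits are (1, 2, 4, 1, 0).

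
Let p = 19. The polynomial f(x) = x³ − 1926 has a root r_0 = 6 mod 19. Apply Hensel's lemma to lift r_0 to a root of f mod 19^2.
r_1 = 82 (mod 361)

Hensel: r_{i+1} = r_i − f(r_i)/f′(r_i) mod 19^{i+2}, where f′(x) = 3x². Iterate:
  r_0 = 6 (mod 19)
  r_1 = 82 (mod 361)
Final: r = 82 with f(r) ≡ 0 mod 19^2.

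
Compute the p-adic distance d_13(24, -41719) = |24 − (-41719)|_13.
d_13(24, -41719) = 1/2197

Step 1 — x − y = 24 − (-41719) = 41743. Step 2 — v_13(41743) = 3 (factor: 41743 = (13^3 · 19); the sign does not affect v_p). Step 3 — |x − y|_13 = 13^{-3} = 1/2197.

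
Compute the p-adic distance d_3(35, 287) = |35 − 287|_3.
d_3(35, 287) = 1/9

Step 1 — x − y = 35 − 287 = -252. Step 2 — v_3(-252) = 2 (factor: -252 = −(3^2 · 28); the sign does not affect v_p). Step 3 — |x − y|_3 = 3^{-2} = 1/9.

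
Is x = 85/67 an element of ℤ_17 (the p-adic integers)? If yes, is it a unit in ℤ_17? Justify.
x ∈ ℤ_17 but not a unit; v_17(x) = 1 > 0

ℤ_17 = {x ∈ ℚ_17 : v_17(x) ≥ 0} and ℤ_17^× = {x ∈ ℤ_17 : v_17(x) = 0}. Here v_17(85/67) = v_17(num) − v_17(den) = 1; compare against these criteria.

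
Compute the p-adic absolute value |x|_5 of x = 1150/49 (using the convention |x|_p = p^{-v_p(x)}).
|1150/49|_5 = 1/25

Step 1 — compute v_5(x) by factoring powers of 5 out of the numerator and denominator: v_5(1150/49) = 2. Step 2 — apply |x|_p = p^{-v_p(x)} = 5^{-2} = 1/25.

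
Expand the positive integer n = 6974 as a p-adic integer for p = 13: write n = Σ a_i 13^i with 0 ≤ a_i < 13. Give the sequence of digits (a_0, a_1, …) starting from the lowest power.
(a_0, a_1, …) = (6, 3, 2, 3)

Repeated division by 13 gives the digits low-to-high: 6974 = 6 + 3·13^1 + 2·13^2 + 3·13^3. Digit sequence: (6, 3, 2, 3).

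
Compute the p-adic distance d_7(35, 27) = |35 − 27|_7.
d_7(35, 27) = 1

Step 1 — x − y = 35 − 27 = 8. Step 2 — v_7(8) = 0 (factor: 8 = (7^0 · 8); the sign does not affect v_p). Step 3 — |x − y|_7 = 7^{0} = 1.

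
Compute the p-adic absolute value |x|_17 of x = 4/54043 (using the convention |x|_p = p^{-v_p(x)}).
|4/54043|_17 = 4913

Step 1 — compute v_17(x) by factoring powers of 17 out of the numerator and denominator: v_17(4/54043) = -3. Step 2 — apply |x|_p = p^{-v_p(x)} = 17^{3} = 4913.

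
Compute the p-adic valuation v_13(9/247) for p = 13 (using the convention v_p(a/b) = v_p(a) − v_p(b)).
v_13(9/247) = -1

Factor powers of 13 from the numerator and denominator of the reduced fraction: 9 = 13^0 · 9 and 247 = 13^1 · 19. Apply v_p(a/b) = v_p(a) − v_p(b): v_13(9/247) = 0 − 1 = -1.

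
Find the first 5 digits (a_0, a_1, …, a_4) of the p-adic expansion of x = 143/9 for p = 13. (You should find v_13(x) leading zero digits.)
(a_0, …, a_4) = (0, 7, 1, 10, 5)

v_13(143/9) = 1, so a_0 = ... = a_0 = 0. Factor out: x = 13^1 · u with u = 11/9 a unit in ℤ_13. Expand u iteratively via a_{v+i} = u_i mod 13, u_{i+1} = (u_i − a_{v+i})/13:
  u_0 = 11/9;  a_1 = 7;  u_1 = (u_0 − 7)/13 = -4/9
  u_1 = -4/9;  a_2 = 1;  u_2 = (u_1 − 1)/13 = -1/9
  u_2 = -1/9;  a_3 = 10;  u_3 = (u_2 − 10)/13 = -7/9
  u_3 = -7/9;  a_4 = 5;  u_4 = (u_3 − 5)/13 = -4/9
Digits: (0, 7, 1, 10, 5).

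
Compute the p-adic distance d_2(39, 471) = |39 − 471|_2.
d_2(39, 471) = 1/16

Step 1 — x − y = 39 − 471 = -432. Step 2 — v_2(-432) = 4 (factor: -432 = −(2^4 · 27); the sign does not affect v_p). Step 3 — |x − y|_2 = 2^{-4} = 1/16.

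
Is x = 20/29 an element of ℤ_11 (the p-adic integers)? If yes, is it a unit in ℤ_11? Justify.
x ∈ ℤ_11^× (unit); v_11(x) = 0

ℤ_11 = {x ∈ ℚ_11 : v_11(x) ≥ 0} and ℤ_11^× = {x ∈ ℤ_11 : v_11(x) = 0}. Here v_11(20/29) = v_11(num) − v_11(den) = 0; compare against these criteria.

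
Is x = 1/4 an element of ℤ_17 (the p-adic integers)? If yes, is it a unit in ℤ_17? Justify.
x ∈ ℤ_17^× (unit); v_17(x) = 0

ℤ_17 = {x ∈ ℚ_17 : v_17(x) ≥ 0} and ℤ_17^× = {x ∈ ℤ_17 : v_17(x) = 0}. Here v_17(1/4) = v_17(num) − v_17(den) = 0; compare against these criteria.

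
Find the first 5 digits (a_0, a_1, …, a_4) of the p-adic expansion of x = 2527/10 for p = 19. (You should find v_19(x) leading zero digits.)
(a_0, …, a_4) = (0, 0, 14, 5, 13)

v_19(2527/10) = 2, so a_0 = ... = a_1 = 0. Factor out: x = 19^2 · u with u = 7/10 a unit in ℤ_19. Expand u iteratively via a_{v+i} = u_i mod 19, u_{i+1} = (u_i − a_{v+i})/19:
  u_0 = 7/10;  a_2 = 14;  u_1 = (u_0 − 14)/19 = -7/10
  u_1 = -7/10;  a_3 = 5;  u_2 = (u_1 − 5)/19 = -3/10
  u_2 = -3/10;  a_4 = 13;  u_3 = (u_2 − 13)/19 = -7/10
Digits: (0, 0, 14, 5, 13).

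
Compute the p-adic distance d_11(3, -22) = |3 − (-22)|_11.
d_11(3, -22) = 1

Step 1 — x − y = 3 − (-22) = 25. Step 2 — v_11(25) = 0 (factor: 25 = (11^0 · 25); the sign does not affect v_p). Step 3 — |x − y|_11 = 11^{0} = 1.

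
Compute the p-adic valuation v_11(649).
v_11(649) = 1

v_11(n) is the largest exponent k such that 11^k divides n. Factor out: 649 = 11^1 · 59. (Sign doesn't affect v_p.) So v_11(649) = 1.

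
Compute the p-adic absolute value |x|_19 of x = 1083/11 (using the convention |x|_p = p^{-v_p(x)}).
|1083/11|_19 = 1/361

Step 1 — compute v_19(x) by factoring powers of 19 out of the numerator and denominator: v_19(1083/11) = 2. Step 2 — apply |x|_p = p^{-v_p(x)} = 19^{-2} = 1/361.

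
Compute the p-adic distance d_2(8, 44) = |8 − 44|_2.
d_2(8, 44) = 1/4

Step 1 — x − y = 8 − 44 = -36. Step 2 — v_2(-36) = 2 (factor: -36 = −(2^2 · 9); the sign does not affect v_p). Step 3 — |x − y|_2 = 2^{-2} = 1/4.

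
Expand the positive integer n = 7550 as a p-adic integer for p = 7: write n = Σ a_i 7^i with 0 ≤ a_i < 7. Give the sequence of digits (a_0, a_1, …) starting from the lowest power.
(a_0, a_1, …) = (4, 0, 0, 1, 3)

Repeated division by 7 gives the digits low-to-high: 7550 = 4 + 1·7^3 + 3·7^4. Digit sequence: (4, 0, 0, 1, 3).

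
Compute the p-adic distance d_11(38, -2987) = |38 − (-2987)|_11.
d_11(38, -2987) = 1/121

Step 1 — x − y = 38 − (-2987) = 3025. Step 2 — v_11(3025) = 2 (factor: 3025 = (11^2 · 25); the sign does not affect v_p). Step 3 — |x − y|_11 = 11^{-2} = 1/121.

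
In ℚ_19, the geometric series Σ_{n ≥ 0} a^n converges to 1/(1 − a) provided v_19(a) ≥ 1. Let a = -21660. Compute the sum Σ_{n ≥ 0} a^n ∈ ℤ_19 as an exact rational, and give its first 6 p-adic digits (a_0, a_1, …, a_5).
Σ a^n = 1/(1 − a) = 1/21661;  first 6 digits = (1, 0, 16, 15, 8, 18)

v_19(a) = 2 ≥ 1, so the series converges in ℤ_19 to 1/(1 − a) = 1/(1 − (-21660)) = 1/21661. Expand this rational in ℤ_19: compute digits iteratively via d_i = x_i mod 19, x_{i+1} = (x_i − d_i)/19. The first 6 digits are (1, 0, 16, 15, 8, 18).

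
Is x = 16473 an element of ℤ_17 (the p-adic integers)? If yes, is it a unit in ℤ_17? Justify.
x ∈ ℤ_17 but not a unit; v_17(x) = 2 > 0

ℤ_17 = {x ∈ ℚ_17 : v_17(x) ≥ 0} and ℤ_17^× = {x ∈ ℤ_17 : v_17(x) = 0}. Here v_17(16473) = v_17(num) − v_17(den) = 2; compare against these criteria.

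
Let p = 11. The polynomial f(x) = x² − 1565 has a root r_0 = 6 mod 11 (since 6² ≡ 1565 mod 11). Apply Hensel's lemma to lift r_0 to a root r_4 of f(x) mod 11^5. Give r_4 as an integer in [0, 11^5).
r_4 = 67964 (mod 161051)

Hensel's recurrence: r_{i+1} = r_i − f(r_i)·(f′(r_i))^{-1} mod 11^{i+2}, with f′(x) = 2x. Iterate:
  r_0 = 6 (mod 11)
  r_1 = 83 (mod 121)
  r_2 = 83 (mod 1331)
  r_3 = 9400 (mod 14641)
  r_4 = 67964 (mod 161051)
Final: r_4 = 67964, and one checks f(r_4) ≡ 0 mod 11^5.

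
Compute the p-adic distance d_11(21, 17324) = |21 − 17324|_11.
d_11(21, 17324) = 1/1331

Step 1 — x − y = 21 − 17324 = -17303. Step 2 — v_11(-17303) = 3 (factor: -17303 = −(11^3 · 13); the sign does not affect v_p). Step 3 — |x − y|_11 = 11^{-3} = 1/1331.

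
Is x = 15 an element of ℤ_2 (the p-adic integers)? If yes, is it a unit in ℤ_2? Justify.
x ∈ ℤ_2^× (unit); v_2(x) = 0

ℤ_2 = {x ∈ ℚ_2 : v_2(x) ≥ 0} and ℤ_2^× = {x ∈ ℤ_2 : v_2(x) = 0}. Here v_2(15) = v_2(num) − v_2(den) = 0; compare against these criteria.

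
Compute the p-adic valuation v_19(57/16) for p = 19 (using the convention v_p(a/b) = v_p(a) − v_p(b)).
v_19(57/16) = 1

Factor powers of 19 from the numerator and denominator of the reduced fraction: 57 = 19^1 · 3 and 16 = 19^0 · 16. Apply v_p(a/b) = v_p(a) − v_p(b): v_19(57/16) = 1 − 0 = 1.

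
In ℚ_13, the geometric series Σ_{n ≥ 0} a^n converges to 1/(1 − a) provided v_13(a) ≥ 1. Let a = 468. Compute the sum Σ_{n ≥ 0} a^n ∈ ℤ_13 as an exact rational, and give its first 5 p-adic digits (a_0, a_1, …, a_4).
Σ a^n = 1/(1 − a) = -1/467;  first 5 digits = (1, 10, 11, 7, 11)

v_13(a) = 1 ≥ 1, so the series converges in ℤ_13 to 1/(1 − a) = 1/(1 − 468) = -1/467. Expand this rational in ℤ_13: compute digits iteratively via d_i = x_i mod 13, x_{i+1} = (x_i − d_i)/13. The first 5 digits are (1, 10, 11, 7, 11).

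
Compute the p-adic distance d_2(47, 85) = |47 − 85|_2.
d_2(47, 85) = 1/2

Step 1 — x − y = 47 − 85 = -38. Step 2 — v_2(-38) = 1 (factor: -38 = −(2^1 · 19); the sign does not affect v_p). Step 3 — |x − y|_2 = 2^{-1} = 1/2.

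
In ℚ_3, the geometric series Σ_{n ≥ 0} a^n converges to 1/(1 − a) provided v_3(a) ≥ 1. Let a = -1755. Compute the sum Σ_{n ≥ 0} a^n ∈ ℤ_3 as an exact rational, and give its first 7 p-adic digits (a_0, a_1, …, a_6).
Σ a^n = 1/(1 − a) = 1/1756;  first 7 digits = (1, 0, 0, 1, 2, 1, 1)

v_3(a) = 3 ≥ 1, so the series converges in ℤ_3 to 1/(1 − a) = 1/(1 − (-1755)) = 1/1756. Expand this rational in ℤ_3: compute digits iteratively via d_i = x_i mod 3, x_{i+1} = (x_i − d_i)/3. The first 7 digits are (1, 0, 0, 1, 2, 1, 1).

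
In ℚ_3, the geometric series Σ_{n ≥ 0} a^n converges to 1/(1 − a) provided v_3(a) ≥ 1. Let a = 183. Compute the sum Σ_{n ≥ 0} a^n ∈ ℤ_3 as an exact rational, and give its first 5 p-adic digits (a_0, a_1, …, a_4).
Σ a^n = 1/(1 − a) = -1/182;  first 5 digits = (1, 1, 0, 0, 0)

v_3(a) = 1 ≥ 1, so the series converges in ℤ_3 to 1/(1 − a) = 1/(1 − 183) = -1/182. Expand this rational in ℤ_3: compute digits iteratively via d_i = x_i mod 3, x_{i+1} = (x_i − d_i)/3. The first 5 digits are (1, 1, 0, 0, 0).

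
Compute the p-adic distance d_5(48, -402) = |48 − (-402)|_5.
d_5(48, -402) = 1/25

Step 1 — x − y = 48 − (-402) = 450. Step 2 — v_5(450) = 2 (factor: 450 = (5^2 · 18); the sign does not affect v_p). Step 3 — |x − y|_5 = 5^{-2} = 1/25.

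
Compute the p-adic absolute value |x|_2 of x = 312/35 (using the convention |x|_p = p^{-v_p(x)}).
|312/35|_2 = 1/8

Step 1 — compute v_2(x) by factoring powers of 2 out of the numerator and denominator: v_2(312/35) = 3. Step 2 — apply |x|_p = p^{-v_p(x)} = 2^{-3} = 1/8.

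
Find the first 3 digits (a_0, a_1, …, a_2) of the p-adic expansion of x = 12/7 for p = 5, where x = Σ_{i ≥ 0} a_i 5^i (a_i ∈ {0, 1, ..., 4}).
(a_0, …, a_2) = (1, 3, 3)

v_5(12/7) = 0 (numerator and denominator both coprime to 5), so x ∈ ℤ_5^×. Compute digits iteratively via a_i = x_i mod 5, x_{i+1} = (x_i − a_i)/5, with x_0 = x:
  x_0 = 12/7;  a_0 = 1;  x_1 = (x_0 − 1)/5 = 1/7
  x_1 = 1/7;  a_1 = 3;  x_2 = (x_1 − 3)/5 = -4/7
  x_2 = -4/7;  a_2 = 3;  x_3 = (x_2 − 3)/5 = -5/7
Digits: (1, 3, 3).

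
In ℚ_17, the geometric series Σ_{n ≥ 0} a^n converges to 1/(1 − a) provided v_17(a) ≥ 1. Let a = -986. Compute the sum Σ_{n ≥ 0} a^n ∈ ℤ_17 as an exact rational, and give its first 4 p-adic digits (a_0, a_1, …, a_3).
Σ a^n = 1/(1 − a) = 1/987;  first 4 digits = (1, 10, 11, 7)

v_17(a) = 1 ≥ 1, so the series converges in ℤ_17 to 1/(1 − a) = 1/(1 − (-986)) = 1/987. Expand this rational in ℤ_17: compute digits iteratively via d_i = x_i mod 17, x_{i+1} = (x_i − d_i)/17. The first 4 digits are (1, 10, 11, 7).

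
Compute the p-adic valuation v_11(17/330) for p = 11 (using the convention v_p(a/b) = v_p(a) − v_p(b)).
v_11(17/330) = -1

Factor powers of 11 from the numerator and denominator of the reduced fraction: 17 = 11^0 · 17 and 330 = 11^1 · 30. Apply v_p(a/b) = v_p(a) − v_p(b): v_11(17/330) = 0 − 1 = -1.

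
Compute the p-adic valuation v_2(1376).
v_2(1376) = 5

v_2(n) is the largest exponent k such that 2^k divides n. Factor out: 1376 = 2^5 · 43. (Sign doesn't affect v_p.) So v_2(1376) = 5.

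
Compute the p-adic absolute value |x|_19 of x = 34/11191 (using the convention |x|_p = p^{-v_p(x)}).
|34/11191|_19 = 361

Step 1 — compute v_19(x) by factoring powers of 19 out of the numerator and denominator: v_19(34/11191) = -2. Step 2 — apply |x|_p = p^{-v_p(x)} = 19^{2} = 361.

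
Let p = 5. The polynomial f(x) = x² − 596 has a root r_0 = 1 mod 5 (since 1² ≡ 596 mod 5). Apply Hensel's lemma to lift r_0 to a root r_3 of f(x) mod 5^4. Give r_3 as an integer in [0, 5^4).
r_3 = 61 (mod 625)

Hensel's recurrence: r_{i+1} = r_i − f(r_i)·(f′(r_i))^{-1} mod 5^{i+2}, with f′(x) = 2x. Iterate:
  r_0 = 1 (mod 5)
  r_1 = 11 (mod 25)
  r_2 = 61 (mod 125)
  r_3 = 61 (mod 625)
Final: r_3 = 61, and one checks f(r_3) ≡ 0 mod 5^4.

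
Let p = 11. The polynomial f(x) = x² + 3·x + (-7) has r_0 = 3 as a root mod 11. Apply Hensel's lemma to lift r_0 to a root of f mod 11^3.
r_2 = 553 (mod 1331)

Hensel: r_{i+1} = r_i − f(r_i)·(f′(r_i))^{-1} mod 11^{i+2}, f′(x) = 2x + 3. Iterate:
  r_0 = 3 (mod 11)
  r_1 = 69 (mod 121)
  r_2 = 553 (mod 1331)
Final: r = 553 satisfies f(r) ≡ 0 mod 11^3.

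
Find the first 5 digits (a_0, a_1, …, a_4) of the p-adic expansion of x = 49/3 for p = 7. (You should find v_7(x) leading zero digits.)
(a_0, …, a_4) = (0, 0, 5, 4, 4)

v_7(49/3) = 2, so a_0 = ... = a_1 = 0. Factor out: x = 7^2 · u with u = 1/3 a unit in ℤ_7. Expand u iteratively via a_{v+i} = u_i mod 7, u_{i+1} = (u_i − a_{v+i})/7:
  u_0 = 1/3;  a_2 = 5;  u_1 = (u_0 − 5)/7 = -2/3
  u_1 = -2/3;  a_3 = 4;  u_2 = (u_1 − 4)/7 = -2/3
  u_2 = -2/3;  a_4 = 4;  u_3 = (u_2 − 4)/7 = -2/3
Digits: (0, 0, 5, 4, 4).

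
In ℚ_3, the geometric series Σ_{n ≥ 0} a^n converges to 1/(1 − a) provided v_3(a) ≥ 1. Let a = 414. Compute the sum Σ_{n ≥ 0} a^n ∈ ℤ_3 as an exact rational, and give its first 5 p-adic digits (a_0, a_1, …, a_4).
Σ a^n = 1/(1 − a) = -1/413;  first 5 digits = (1, 0, 1, 0, 0)

v_3(a) = 2 ≥ 1, so the series converges in ℤ_3 to 1/(1 − a) = 1/(1 − 414) = -1/413. Expand this rational in ℤ_3: compute digits iteratively via d_i = x_i mod 3, x_{i+1} = (x_i − d_i)/3. The first 5 digits are (1, 0, 1, 0, 0).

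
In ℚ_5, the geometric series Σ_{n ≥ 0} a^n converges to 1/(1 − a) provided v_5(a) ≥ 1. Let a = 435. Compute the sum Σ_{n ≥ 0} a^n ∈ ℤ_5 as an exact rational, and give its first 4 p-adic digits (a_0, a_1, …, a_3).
Σ a^n = 1/(1 − a) = -1/434;  first 4 digits = (1, 2, 1, 0)

v_5(a) = 1 ≥ 1, so the series converges in ℤ_5 to 1/(1 − a) = 1/(1 − 435) = -1/434. Expand this rational in ℤ_5: compute digits iteratively via d_i = x_i mod 5, x_{i+1} = (x_i − d_i)/5. The first 4 digits are (1, 2, 1, 0).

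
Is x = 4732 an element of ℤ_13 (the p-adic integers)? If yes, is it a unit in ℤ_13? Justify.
x ∈ ℤ_13 but not a unit; v_13(x) = 2 > 0

ℤ_13 = {x ∈ ℚ_13 : v_13(x) ≥ 0} and ℤ_13^× = {x ∈ ℤ_13 : v_13(x) = 0}. Here v_13(4732) = v_13(num) − v_13(den) = 2; compare against these criteria.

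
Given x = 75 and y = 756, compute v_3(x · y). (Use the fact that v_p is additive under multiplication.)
v_3(56700) = 4

v_p(x) = 1 (factor: 75 = 3^1 · 25); v_p(y) = 3 (factor: 756 = 3^3 · 28). Additivity: v_p(xy) = v_p(x) + v_p(y) = 1 + 3 = 4. (Direct check: xy = 56700 = 3^4 · (700).)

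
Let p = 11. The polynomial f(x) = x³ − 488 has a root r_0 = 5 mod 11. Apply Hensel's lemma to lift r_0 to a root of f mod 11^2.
r_1 = 5 (mod 121)

Hensel: r_{i+1} = r_i − f(r_i)/f′(r_i) mod 11^{i+2}, where f′(x) = 3x². Iterate:
  r_0 = 5 (mod 11)
  r_1 = 5 (mod 121)
Final: r = 5 with f(r) ≡ 0 mod 11^2.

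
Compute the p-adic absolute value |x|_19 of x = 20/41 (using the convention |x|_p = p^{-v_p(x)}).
|20/41|_19 = 1

Step 1 — compute v_19(x) by factoring powers of 19 out of the numerator and denominator: v_19(20/41) = 0. Step 2 — apply |x|_p = p^{-v_p(x)} = 19^{0} = 1.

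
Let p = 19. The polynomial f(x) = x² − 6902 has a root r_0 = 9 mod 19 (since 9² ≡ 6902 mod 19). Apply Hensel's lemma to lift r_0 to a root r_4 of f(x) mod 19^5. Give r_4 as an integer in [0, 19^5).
r_4 = 1504334 (mod 2476099)

Hensel's recurrence: r_{i+1} = r_i − f(r_i)·(f′(r_i))^{-1} mod 19^{i+2}, with f′(x) = 2x. Iterate:
  r_0 = 9 (mod 19)
  r_1 = 47 (mod 361)
  r_2 = 2213 (mod 6859)
  r_3 = 70803 (mod 130321)
  r_4 = 1504334 (mod 2476099)
Final: r_4 = 1504334, and one checks f(r_4) ≡ 0 mod 19^5.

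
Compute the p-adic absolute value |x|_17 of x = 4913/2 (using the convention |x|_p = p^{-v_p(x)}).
|4913/2|_17 = 1/4913

Step 1 — compute v_17(x) by factoring powers of 17 out of the numerator and denominator: v_17(4913/2) = 3. Step 2 — apply |x|_p = p^{-v_p(x)} = 17^{-3} = 1/4913.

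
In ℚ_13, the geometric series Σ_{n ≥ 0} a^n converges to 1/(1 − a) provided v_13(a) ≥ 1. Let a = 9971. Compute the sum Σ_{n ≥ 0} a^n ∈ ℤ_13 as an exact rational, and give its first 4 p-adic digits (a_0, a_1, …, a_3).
Σ a^n = 1/(1 − a) = -1/9970;  first 4 digits = (1, 0, 7, 4)

v_13(a) = 2 ≥ 1, so the series converges in ℤ_13 to 1/(1 − a) = 1/(1 − 9971) = -1/9970. Expand this rational in ℤ_13: compute digits iteratively via d_i = x_i mod 13, x_{i+1} = (x_i − d_i)/13. The first 4 digits are (1, 0, 7, 4).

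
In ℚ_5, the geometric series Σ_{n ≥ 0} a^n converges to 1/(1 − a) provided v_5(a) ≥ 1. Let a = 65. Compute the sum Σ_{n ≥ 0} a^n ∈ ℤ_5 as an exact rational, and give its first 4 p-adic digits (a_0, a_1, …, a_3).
Σ a^n = 1/(1 − a) = -1/64;  first 4 digits = (1, 3, 1, 1)

v_5(a) = 1 ≥ 1, so the series converges in ℤ_5 to 1/(1 − a) = 1/(1 − 65) = -1/64. Expand this rational in ℤ_5: compute digits iteratively via d_i = x_i mod 5, x_{i+1} = (x_i − d_i)/5. The first 4 digits are (1, 3, 1, 1).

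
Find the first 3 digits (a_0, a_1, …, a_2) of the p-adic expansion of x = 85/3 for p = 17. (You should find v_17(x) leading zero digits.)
(a_0, …, a_2) = (0, 13, 5)

v_17(85/3) = 1, so a_0 = ... = a_0 = 0. Factor out: x = 17^1 · u with u = 5/3 a unit in ℤ_17. Expand u iteratively via a_{v+i} = u_i mod 17, u_{i+1} = (u_i − a_{v+i})/17:
  u_0 = 5/3;  a_1 = 13;  u_1 = (u_0 − 13)/17 = -2/3
  u_1 = -2/3;  a_2 = 5;  u_2 = (u_1 − 5)/17 = -1/3
Digits: (0, 13, 5).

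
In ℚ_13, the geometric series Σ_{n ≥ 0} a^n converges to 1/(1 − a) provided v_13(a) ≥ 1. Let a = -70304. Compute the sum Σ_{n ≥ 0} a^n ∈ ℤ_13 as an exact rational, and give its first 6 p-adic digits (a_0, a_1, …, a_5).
Σ a^n = 1/(1 − a) = 1/70305;  first 6 digits = (1, 0, 0, 7, 10, 12)

v_13(a) = 3 ≥ 1, so the series converges in ℤ_13 to 1/(1 − a) = 1/(1 − (-70304)) = 1/70305. Expand this rational in ℤ_13: compute digits iteratively via d_i = x_i mod 13, x_{i+1} = (x_i − d_i)/13. The first 6 digits are (1, 0, 0, 7, 10, 12).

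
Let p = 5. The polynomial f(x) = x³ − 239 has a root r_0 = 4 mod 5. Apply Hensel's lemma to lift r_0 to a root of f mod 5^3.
r_2 = 104 (mod 125)

Hensel: r_{i+1} = r_i − f(r_i)/f′(r_i) mod 5^{i+2}, where f′(x) = 3x². Iterate:
  r_0 = 4 (mod 5)
  r_1 = 4 (mod 25)
  r_2 = 104 (mod 125)
Final: r = 104 with f(r) ≡ 0 mod 5^3.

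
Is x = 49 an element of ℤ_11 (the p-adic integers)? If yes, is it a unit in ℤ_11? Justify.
x ∈ ℤ_11^× (unit); v_11(x) = 0

ℤ_11 = {x ∈ ℚ_11 : v_11(x) ≥ 0} and ℤ_11^× = {x ∈ ℤ_11 : v_11(x) = 0}. Here v_11(49) = v_11(num) − v_11(den) = 0; compare against these criteria.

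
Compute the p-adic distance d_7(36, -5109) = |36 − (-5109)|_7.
d_7(36, -5109) = 1/343

Step 1 — x − y = 36 − (-5109) = 5145. Step 2 — v_7(5145) = 3 (factor: 5145 = (7^3 · 15); the sign does not affect v_p). Step 3 — |x − y|_7 = 7^{-3} = 1/343.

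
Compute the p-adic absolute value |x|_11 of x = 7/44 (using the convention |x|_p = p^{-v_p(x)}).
|7/44|_11 = 11

Step 1 — compute v_11(x) by factoring powers of 11 out of the numerator and denominator: v_11(7/44) = -1. Step 2 — apply |x|_p = p^{-v_p(x)} = 11^{1} = 11.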